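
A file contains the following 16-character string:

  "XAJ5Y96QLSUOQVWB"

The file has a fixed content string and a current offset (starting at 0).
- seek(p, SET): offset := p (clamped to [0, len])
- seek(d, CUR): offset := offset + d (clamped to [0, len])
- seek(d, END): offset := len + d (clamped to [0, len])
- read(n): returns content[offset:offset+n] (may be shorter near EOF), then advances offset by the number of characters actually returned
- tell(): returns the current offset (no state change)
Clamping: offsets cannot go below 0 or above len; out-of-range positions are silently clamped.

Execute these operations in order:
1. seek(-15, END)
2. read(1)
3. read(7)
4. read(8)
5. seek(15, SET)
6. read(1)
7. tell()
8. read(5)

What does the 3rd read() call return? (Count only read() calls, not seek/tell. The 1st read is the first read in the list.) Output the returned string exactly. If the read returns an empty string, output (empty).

Answer: SUOQVWB

Derivation:
After 1 (seek(-15, END)): offset=1
After 2 (read(1)): returned 'A', offset=2
After 3 (read(7)): returned 'J5Y96QL', offset=9
After 4 (read(8)): returned 'SUOQVWB', offset=16
After 5 (seek(15, SET)): offset=15
After 6 (read(1)): returned 'B', offset=16
After 7 (tell()): offset=16
After 8 (read(5)): returned '', offset=16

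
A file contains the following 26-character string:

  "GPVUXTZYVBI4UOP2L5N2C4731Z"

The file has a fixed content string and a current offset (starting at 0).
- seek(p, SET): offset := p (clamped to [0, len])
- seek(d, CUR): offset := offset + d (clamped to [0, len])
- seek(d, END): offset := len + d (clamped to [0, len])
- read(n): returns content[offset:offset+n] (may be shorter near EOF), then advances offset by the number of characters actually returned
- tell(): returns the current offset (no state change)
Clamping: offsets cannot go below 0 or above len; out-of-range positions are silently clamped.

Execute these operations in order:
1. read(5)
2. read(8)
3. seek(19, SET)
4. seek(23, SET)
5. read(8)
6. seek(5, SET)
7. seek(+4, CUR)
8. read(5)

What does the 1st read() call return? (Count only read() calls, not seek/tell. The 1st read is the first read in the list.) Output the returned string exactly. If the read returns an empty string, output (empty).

After 1 (read(5)): returned 'GPVUX', offset=5
After 2 (read(8)): returned 'TZYVBI4U', offset=13
After 3 (seek(19, SET)): offset=19
After 4 (seek(23, SET)): offset=23
After 5 (read(8)): returned '31Z', offset=26
After 6 (seek(5, SET)): offset=5
After 7 (seek(+4, CUR)): offset=9
After 8 (read(5)): returned 'BI4UO', offset=14

Answer: GPVUX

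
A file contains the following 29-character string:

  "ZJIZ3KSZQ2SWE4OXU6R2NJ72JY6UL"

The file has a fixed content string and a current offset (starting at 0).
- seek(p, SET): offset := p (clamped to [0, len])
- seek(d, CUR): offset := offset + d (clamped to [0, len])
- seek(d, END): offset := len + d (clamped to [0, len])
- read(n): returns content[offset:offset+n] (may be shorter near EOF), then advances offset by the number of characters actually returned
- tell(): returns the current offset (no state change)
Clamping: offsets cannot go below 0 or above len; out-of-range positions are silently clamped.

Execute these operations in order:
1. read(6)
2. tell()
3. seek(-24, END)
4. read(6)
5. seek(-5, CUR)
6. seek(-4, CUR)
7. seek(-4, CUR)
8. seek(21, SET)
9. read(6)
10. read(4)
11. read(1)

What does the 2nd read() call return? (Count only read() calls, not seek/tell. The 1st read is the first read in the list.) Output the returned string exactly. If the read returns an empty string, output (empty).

After 1 (read(6)): returned 'ZJIZ3K', offset=6
After 2 (tell()): offset=6
After 3 (seek(-24, END)): offset=5
After 4 (read(6)): returned 'KSZQ2S', offset=11
After 5 (seek(-5, CUR)): offset=6
After 6 (seek(-4, CUR)): offset=2
After 7 (seek(-4, CUR)): offset=0
After 8 (seek(21, SET)): offset=21
After 9 (read(6)): returned 'J72JY6', offset=27
After 10 (read(4)): returned 'UL', offset=29
After 11 (read(1)): returned '', offset=29

Answer: KSZQ2S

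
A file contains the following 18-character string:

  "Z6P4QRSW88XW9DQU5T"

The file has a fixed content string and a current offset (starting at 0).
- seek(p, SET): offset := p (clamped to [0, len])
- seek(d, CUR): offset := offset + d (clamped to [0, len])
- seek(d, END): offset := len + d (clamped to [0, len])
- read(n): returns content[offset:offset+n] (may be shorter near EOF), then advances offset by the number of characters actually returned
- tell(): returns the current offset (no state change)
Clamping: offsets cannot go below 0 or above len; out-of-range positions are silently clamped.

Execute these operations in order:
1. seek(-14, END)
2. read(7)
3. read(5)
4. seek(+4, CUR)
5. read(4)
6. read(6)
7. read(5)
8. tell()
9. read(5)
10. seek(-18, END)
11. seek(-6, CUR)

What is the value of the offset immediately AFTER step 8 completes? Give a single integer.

After 1 (seek(-14, END)): offset=4
After 2 (read(7)): returned 'QRSW88X', offset=11
After 3 (read(5)): returned 'W9DQU', offset=16
After 4 (seek(+4, CUR)): offset=18
After 5 (read(4)): returned '', offset=18
After 6 (read(6)): returned '', offset=18
After 7 (read(5)): returned '', offset=18
After 8 (tell()): offset=18

Answer: 18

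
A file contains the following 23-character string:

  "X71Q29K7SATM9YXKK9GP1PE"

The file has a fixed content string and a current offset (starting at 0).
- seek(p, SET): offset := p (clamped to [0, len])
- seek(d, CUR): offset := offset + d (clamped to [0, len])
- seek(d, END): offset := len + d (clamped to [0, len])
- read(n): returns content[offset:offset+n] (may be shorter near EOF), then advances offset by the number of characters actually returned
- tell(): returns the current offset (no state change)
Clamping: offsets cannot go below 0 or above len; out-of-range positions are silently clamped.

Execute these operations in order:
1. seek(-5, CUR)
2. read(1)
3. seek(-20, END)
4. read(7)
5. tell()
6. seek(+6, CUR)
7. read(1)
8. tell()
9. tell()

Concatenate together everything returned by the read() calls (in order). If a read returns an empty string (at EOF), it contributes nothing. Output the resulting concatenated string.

After 1 (seek(-5, CUR)): offset=0
After 2 (read(1)): returned 'X', offset=1
After 3 (seek(-20, END)): offset=3
After 4 (read(7)): returned 'Q29K7SA', offset=10
After 5 (tell()): offset=10
After 6 (seek(+6, CUR)): offset=16
After 7 (read(1)): returned 'K', offset=17
After 8 (tell()): offset=17
After 9 (tell()): offset=17

Answer: XQ29K7SAK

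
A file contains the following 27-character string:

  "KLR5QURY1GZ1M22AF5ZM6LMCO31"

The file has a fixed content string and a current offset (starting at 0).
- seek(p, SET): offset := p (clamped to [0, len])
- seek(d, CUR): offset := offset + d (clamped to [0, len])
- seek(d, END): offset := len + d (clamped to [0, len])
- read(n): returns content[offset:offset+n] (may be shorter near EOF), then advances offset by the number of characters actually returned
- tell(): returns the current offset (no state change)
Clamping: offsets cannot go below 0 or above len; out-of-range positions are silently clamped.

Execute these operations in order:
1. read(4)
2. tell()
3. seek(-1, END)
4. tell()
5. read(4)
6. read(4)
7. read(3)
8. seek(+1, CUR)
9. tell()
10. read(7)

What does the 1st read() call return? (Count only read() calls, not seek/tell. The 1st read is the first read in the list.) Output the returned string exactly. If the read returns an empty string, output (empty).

After 1 (read(4)): returned 'KLR5', offset=4
After 2 (tell()): offset=4
After 3 (seek(-1, END)): offset=26
After 4 (tell()): offset=26
After 5 (read(4)): returned '1', offset=27
After 6 (read(4)): returned '', offset=27
After 7 (read(3)): returned '', offset=27
After 8 (seek(+1, CUR)): offset=27
After 9 (tell()): offset=27
After 10 (read(7)): returned '', offset=27

Answer: KLR5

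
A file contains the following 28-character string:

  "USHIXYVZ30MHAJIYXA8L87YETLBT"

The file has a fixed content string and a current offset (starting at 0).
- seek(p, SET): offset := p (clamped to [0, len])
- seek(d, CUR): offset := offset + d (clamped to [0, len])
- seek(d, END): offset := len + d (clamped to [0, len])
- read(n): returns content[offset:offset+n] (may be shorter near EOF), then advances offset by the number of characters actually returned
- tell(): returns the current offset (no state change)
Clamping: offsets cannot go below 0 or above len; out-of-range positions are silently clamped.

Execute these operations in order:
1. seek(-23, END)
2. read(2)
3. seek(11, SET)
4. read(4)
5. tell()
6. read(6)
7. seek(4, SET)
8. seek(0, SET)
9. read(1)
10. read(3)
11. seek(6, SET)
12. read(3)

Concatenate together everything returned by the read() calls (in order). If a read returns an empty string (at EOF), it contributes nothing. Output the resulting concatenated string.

Answer: YVHAJIYXA8L8USHIVZ3

Derivation:
After 1 (seek(-23, END)): offset=5
After 2 (read(2)): returned 'YV', offset=7
After 3 (seek(11, SET)): offset=11
After 4 (read(4)): returned 'HAJI', offset=15
After 5 (tell()): offset=15
After 6 (read(6)): returned 'YXA8L8', offset=21
After 7 (seek(4, SET)): offset=4
After 8 (seek(0, SET)): offset=0
After 9 (read(1)): returned 'U', offset=1
After 10 (read(3)): returned 'SHI', offset=4
After 11 (seek(6, SET)): offset=6
After 12 (read(3)): returned 'VZ3', offset=9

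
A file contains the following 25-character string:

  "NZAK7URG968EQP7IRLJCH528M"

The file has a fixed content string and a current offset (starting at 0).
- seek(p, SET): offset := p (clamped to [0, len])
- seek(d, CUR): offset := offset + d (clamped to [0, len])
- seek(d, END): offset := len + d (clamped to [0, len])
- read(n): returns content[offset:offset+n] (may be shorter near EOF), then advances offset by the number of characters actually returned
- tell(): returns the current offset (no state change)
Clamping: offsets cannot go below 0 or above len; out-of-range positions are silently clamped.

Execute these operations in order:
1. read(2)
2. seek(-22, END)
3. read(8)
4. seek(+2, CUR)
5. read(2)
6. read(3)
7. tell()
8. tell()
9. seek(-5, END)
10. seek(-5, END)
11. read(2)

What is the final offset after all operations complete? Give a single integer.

Answer: 22

Derivation:
After 1 (read(2)): returned 'NZ', offset=2
After 2 (seek(-22, END)): offset=3
After 3 (read(8)): returned 'K7URG968', offset=11
After 4 (seek(+2, CUR)): offset=13
After 5 (read(2)): returned 'P7', offset=15
After 6 (read(3)): returned 'IRL', offset=18
After 7 (tell()): offset=18
After 8 (tell()): offset=18
After 9 (seek(-5, END)): offset=20
After 10 (seek(-5, END)): offset=20
After 11 (read(2)): returned 'H5', offset=22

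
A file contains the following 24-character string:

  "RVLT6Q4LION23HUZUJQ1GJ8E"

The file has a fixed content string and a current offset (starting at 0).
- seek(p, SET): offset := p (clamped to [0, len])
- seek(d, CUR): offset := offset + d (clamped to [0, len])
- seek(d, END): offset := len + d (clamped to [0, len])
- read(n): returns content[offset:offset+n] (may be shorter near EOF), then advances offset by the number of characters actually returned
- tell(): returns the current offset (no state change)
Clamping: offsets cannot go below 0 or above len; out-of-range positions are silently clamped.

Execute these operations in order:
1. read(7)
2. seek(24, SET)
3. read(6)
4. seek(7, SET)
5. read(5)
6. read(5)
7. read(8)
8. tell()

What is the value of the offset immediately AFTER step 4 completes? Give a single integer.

After 1 (read(7)): returned 'RVLT6Q4', offset=7
After 2 (seek(24, SET)): offset=24
After 3 (read(6)): returned '', offset=24
After 4 (seek(7, SET)): offset=7

Answer: 7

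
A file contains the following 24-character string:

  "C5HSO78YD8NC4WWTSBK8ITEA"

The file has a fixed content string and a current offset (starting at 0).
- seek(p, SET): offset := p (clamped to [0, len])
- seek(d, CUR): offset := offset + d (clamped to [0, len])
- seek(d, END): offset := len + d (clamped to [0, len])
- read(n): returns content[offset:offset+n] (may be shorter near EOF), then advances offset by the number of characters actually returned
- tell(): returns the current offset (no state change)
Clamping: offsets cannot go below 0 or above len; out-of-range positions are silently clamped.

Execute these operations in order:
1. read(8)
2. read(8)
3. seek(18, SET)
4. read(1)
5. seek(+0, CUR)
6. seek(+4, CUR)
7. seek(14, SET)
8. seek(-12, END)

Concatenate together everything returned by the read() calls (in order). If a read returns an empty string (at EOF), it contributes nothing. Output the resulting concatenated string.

Answer: C5HSO78YD8NC4WWTK

Derivation:
After 1 (read(8)): returned 'C5HSO78Y', offset=8
After 2 (read(8)): returned 'D8NC4WWT', offset=16
After 3 (seek(18, SET)): offset=18
After 4 (read(1)): returned 'K', offset=19
After 5 (seek(+0, CUR)): offset=19
After 6 (seek(+4, CUR)): offset=23
After 7 (seek(14, SET)): offset=14
After 8 (seek(-12, END)): offset=12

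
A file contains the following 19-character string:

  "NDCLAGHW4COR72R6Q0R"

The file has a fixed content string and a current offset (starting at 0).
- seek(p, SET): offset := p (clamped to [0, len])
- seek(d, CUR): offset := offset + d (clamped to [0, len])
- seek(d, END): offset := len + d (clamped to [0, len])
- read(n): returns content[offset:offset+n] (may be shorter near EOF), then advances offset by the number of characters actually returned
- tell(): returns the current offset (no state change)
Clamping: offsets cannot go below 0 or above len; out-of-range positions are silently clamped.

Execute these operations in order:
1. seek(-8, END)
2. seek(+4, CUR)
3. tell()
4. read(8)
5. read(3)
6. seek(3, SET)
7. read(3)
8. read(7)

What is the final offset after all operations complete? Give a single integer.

Answer: 13

Derivation:
After 1 (seek(-8, END)): offset=11
After 2 (seek(+4, CUR)): offset=15
After 3 (tell()): offset=15
After 4 (read(8)): returned '6Q0R', offset=19
After 5 (read(3)): returned '', offset=19
After 6 (seek(3, SET)): offset=3
After 7 (read(3)): returned 'LAG', offset=6
After 8 (read(7)): returned 'HW4COR7', offset=13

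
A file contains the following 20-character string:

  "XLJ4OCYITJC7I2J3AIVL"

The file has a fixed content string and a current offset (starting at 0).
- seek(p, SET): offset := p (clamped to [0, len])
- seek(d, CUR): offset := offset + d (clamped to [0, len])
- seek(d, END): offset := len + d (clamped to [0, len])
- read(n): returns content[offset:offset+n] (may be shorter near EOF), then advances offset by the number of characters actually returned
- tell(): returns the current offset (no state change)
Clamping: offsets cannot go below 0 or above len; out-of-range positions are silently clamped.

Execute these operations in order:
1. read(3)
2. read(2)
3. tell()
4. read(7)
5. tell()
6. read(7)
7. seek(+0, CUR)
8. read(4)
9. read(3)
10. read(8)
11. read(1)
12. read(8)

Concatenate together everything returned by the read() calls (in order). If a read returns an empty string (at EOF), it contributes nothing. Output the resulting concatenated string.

Answer: XLJ4OCYITJC7I2J3AIVL

Derivation:
After 1 (read(3)): returned 'XLJ', offset=3
After 2 (read(2)): returned '4O', offset=5
After 3 (tell()): offset=5
After 4 (read(7)): returned 'CYITJC7', offset=12
After 5 (tell()): offset=12
After 6 (read(7)): returned 'I2J3AIV', offset=19
After 7 (seek(+0, CUR)): offset=19
After 8 (read(4)): returned 'L', offset=20
After 9 (read(3)): returned '', offset=20
After 10 (read(8)): returned '', offset=20
After 11 (read(1)): returned '', offset=20
After 12 (read(8)): returned '', offset=20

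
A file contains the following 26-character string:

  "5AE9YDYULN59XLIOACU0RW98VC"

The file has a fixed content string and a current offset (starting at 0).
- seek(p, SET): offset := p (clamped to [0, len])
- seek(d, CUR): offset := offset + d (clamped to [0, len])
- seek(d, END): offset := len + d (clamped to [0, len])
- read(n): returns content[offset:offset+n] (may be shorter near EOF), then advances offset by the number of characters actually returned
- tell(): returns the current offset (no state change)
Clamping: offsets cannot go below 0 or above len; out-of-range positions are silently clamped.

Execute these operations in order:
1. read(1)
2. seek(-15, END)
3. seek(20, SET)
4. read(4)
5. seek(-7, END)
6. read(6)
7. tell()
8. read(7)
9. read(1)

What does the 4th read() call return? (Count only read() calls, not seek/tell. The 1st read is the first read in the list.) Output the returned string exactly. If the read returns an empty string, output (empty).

After 1 (read(1)): returned '5', offset=1
After 2 (seek(-15, END)): offset=11
After 3 (seek(20, SET)): offset=20
After 4 (read(4)): returned 'RW98', offset=24
After 5 (seek(-7, END)): offset=19
After 6 (read(6)): returned '0RW98V', offset=25
After 7 (tell()): offset=25
After 8 (read(7)): returned 'C', offset=26
After 9 (read(1)): returned '', offset=26

Answer: C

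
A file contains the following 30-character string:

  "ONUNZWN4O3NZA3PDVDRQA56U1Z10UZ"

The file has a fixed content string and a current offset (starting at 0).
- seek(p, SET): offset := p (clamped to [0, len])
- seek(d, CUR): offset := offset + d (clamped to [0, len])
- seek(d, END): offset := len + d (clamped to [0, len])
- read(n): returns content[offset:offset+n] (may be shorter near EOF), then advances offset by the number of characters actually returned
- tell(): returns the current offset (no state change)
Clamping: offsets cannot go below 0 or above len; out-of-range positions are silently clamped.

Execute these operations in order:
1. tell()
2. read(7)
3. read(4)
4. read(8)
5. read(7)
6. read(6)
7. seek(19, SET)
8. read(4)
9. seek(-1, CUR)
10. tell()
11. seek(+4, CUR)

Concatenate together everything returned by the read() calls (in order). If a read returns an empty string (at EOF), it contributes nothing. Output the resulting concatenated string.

After 1 (tell()): offset=0
After 2 (read(7)): returned 'ONUNZWN', offset=7
After 3 (read(4)): returned '4O3N', offset=11
After 4 (read(8)): returned 'ZA3PDVDR', offset=19
After 5 (read(7)): returned 'QA56U1Z', offset=26
After 6 (read(6)): returned '10UZ', offset=30
After 7 (seek(19, SET)): offset=19
After 8 (read(4)): returned 'QA56', offset=23
After 9 (seek(-1, CUR)): offset=22
After 10 (tell()): offset=22
After 11 (seek(+4, CUR)): offset=26

Answer: ONUNZWN4O3NZA3PDVDRQA56U1Z10UZQA56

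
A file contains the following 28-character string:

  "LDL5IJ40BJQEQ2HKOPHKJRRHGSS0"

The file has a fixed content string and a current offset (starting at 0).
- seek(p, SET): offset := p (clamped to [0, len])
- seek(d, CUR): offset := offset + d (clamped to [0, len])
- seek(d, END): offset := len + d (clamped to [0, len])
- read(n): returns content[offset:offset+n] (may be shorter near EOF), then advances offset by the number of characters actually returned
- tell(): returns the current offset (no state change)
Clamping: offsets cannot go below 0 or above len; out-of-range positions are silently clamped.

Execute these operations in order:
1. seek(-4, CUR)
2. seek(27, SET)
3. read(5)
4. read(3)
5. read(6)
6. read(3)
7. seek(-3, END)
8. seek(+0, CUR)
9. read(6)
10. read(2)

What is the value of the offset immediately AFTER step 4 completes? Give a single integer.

Answer: 28

Derivation:
After 1 (seek(-4, CUR)): offset=0
After 2 (seek(27, SET)): offset=27
After 3 (read(5)): returned '0', offset=28
After 4 (read(3)): returned '', offset=28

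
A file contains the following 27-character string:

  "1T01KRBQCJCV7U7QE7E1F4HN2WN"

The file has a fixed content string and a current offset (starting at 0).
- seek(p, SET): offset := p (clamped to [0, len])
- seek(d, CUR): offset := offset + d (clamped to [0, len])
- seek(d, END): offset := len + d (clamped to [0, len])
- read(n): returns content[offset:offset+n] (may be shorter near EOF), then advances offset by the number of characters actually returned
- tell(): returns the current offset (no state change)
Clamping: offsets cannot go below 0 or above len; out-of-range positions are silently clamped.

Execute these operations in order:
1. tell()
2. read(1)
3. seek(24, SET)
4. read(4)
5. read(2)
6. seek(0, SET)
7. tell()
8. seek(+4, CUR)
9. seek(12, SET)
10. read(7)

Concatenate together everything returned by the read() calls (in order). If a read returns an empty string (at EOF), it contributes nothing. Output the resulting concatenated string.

After 1 (tell()): offset=0
After 2 (read(1)): returned '1', offset=1
After 3 (seek(24, SET)): offset=24
After 4 (read(4)): returned '2WN', offset=27
After 5 (read(2)): returned '', offset=27
After 6 (seek(0, SET)): offset=0
After 7 (tell()): offset=0
After 8 (seek(+4, CUR)): offset=4
After 9 (seek(12, SET)): offset=12
After 10 (read(7)): returned '7U7QE7E', offset=19

Answer: 12WN7U7QE7E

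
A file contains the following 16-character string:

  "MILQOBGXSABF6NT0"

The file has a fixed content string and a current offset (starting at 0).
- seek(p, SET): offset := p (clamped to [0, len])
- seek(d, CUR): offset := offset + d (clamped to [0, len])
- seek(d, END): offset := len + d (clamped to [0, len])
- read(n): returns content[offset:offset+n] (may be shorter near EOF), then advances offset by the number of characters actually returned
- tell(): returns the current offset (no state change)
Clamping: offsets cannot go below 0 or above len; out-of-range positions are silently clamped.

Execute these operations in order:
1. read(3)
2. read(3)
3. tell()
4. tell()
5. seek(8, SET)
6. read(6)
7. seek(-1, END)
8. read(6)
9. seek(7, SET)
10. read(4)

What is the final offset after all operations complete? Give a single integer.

After 1 (read(3)): returned 'MIL', offset=3
After 2 (read(3)): returned 'QOB', offset=6
After 3 (tell()): offset=6
After 4 (tell()): offset=6
After 5 (seek(8, SET)): offset=8
After 6 (read(6)): returned 'SABF6N', offset=14
After 7 (seek(-1, END)): offset=15
After 8 (read(6)): returned '0', offset=16
After 9 (seek(7, SET)): offset=7
After 10 (read(4)): returned 'XSAB', offset=11

Answer: 11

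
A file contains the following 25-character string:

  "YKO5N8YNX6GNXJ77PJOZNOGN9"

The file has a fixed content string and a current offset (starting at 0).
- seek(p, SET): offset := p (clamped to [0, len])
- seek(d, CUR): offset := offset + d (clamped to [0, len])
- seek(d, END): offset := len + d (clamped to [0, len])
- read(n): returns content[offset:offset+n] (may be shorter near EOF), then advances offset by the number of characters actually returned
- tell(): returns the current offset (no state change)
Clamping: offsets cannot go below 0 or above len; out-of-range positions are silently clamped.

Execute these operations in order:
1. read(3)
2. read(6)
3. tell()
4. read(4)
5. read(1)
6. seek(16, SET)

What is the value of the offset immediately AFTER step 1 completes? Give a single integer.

After 1 (read(3)): returned 'YKO', offset=3

Answer: 3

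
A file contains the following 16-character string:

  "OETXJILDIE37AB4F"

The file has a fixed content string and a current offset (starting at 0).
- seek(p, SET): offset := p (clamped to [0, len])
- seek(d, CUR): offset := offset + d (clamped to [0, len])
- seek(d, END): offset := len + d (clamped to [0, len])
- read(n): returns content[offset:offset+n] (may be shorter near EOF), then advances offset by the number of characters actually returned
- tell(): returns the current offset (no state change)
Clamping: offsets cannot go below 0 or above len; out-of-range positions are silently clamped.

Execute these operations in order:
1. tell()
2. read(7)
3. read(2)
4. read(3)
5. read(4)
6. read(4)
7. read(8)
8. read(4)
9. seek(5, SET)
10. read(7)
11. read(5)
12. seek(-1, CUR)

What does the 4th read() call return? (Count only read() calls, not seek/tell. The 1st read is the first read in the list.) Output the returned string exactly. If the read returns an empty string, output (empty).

Answer: AB4F

Derivation:
After 1 (tell()): offset=0
After 2 (read(7)): returned 'OETXJIL', offset=7
After 3 (read(2)): returned 'DI', offset=9
After 4 (read(3)): returned 'E37', offset=12
After 5 (read(4)): returned 'AB4F', offset=16
After 6 (read(4)): returned '', offset=16
After 7 (read(8)): returned '', offset=16
After 8 (read(4)): returned '', offset=16
After 9 (seek(5, SET)): offset=5
After 10 (read(7)): returned 'ILDIE37', offset=12
After 11 (read(5)): returned 'AB4F', offset=16
After 12 (seek(-1, CUR)): offset=15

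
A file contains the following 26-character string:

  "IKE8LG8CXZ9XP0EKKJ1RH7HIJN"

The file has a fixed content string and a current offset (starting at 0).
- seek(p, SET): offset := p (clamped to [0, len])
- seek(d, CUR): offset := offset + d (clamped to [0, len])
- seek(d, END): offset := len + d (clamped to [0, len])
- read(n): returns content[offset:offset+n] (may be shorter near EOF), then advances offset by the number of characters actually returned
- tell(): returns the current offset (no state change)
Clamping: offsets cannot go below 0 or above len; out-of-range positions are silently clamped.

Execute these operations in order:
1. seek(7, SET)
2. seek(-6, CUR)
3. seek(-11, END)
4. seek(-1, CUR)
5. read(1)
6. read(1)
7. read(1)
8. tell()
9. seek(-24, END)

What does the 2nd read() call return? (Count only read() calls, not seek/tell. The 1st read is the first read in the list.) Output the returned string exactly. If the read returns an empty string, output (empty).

After 1 (seek(7, SET)): offset=7
After 2 (seek(-6, CUR)): offset=1
After 3 (seek(-11, END)): offset=15
After 4 (seek(-1, CUR)): offset=14
After 5 (read(1)): returned 'E', offset=15
After 6 (read(1)): returned 'K', offset=16
After 7 (read(1)): returned 'K', offset=17
After 8 (tell()): offset=17
After 9 (seek(-24, END)): offset=2

Answer: K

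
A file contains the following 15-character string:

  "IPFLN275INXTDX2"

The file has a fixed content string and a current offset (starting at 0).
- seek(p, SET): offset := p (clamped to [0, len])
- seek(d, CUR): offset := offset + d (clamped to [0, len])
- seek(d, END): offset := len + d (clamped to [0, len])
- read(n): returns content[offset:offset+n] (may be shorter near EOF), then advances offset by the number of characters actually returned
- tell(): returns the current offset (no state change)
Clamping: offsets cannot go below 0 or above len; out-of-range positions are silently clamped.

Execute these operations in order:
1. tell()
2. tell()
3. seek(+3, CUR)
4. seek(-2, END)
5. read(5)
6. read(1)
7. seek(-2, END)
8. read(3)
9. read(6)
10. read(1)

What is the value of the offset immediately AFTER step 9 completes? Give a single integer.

After 1 (tell()): offset=0
After 2 (tell()): offset=0
After 3 (seek(+3, CUR)): offset=3
After 4 (seek(-2, END)): offset=13
After 5 (read(5)): returned 'X2', offset=15
After 6 (read(1)): returned '', offset=15
After 7 (seek(-2, END)): offset=13
After 8 (read(3)): returned 'X2', offset=15
After 9 (read(6)): returned '', offset=15

Answer: 15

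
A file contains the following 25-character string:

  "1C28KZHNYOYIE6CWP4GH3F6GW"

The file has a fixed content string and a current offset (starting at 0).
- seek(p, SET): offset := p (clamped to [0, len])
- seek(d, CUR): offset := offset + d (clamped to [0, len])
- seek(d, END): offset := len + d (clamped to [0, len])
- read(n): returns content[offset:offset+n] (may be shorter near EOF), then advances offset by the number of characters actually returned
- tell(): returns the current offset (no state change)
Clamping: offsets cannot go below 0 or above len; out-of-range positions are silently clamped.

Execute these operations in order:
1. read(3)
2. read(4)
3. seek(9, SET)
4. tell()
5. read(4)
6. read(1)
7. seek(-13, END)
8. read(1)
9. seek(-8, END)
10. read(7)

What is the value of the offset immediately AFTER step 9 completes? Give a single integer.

After 1 (read(3)): returned '1C2', offset=3
After 2 (read(4)): returned '8KZH', offset=7
After 3 (seek(9, SET)): offset=9
After 4 (tell()): offset=9
After 5 (read(4)): returned 'OYIE', offset=13
After 6 (read(1)): returned '6', offset=14
After 7 (seek(-13, END)): offset=12
After 8 (read(1)): returned 'E', offset=13
After 9 (seek(-8, END)): offset=17

Answer: 17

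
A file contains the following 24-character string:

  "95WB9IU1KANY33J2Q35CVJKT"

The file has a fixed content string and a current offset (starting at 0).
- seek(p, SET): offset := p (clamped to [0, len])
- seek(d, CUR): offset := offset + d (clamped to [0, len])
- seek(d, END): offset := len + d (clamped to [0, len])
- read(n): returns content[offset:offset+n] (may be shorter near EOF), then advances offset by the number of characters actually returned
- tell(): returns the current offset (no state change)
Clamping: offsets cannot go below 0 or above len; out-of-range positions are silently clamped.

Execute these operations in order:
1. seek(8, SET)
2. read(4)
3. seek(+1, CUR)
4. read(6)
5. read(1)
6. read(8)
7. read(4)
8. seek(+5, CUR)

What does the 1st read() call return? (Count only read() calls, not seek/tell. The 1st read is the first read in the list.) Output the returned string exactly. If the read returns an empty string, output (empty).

Answer: KANY

Derivation:
After 1 (seek(8, SET)): offset=8
After 2 (read(4)): returned 'KANY', offset=12
After 3 (seek(+1, CUR)): offset=13
After 4 (read(6)): returned '3J2Q35', offset=19
After 5 (read(1)): returned 'C', offset=20
After 6 (read(8)): returned 'VJKT', offset=24
After 7 (read(4)): returned '', offset=24
After 8 (seek(+5, CUR)): offset=24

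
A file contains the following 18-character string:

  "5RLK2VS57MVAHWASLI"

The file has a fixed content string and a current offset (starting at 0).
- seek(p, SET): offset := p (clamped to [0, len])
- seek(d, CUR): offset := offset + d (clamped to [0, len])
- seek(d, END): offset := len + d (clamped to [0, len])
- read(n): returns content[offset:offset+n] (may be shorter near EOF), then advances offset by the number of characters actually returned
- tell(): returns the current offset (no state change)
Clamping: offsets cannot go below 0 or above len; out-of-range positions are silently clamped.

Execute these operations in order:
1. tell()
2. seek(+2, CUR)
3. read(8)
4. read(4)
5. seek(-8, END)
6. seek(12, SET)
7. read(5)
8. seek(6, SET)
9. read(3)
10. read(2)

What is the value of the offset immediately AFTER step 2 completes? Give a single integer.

After 1 (tell()): offset=0
After 2 (seek(+2, CUR)): offset=2

Answer: 2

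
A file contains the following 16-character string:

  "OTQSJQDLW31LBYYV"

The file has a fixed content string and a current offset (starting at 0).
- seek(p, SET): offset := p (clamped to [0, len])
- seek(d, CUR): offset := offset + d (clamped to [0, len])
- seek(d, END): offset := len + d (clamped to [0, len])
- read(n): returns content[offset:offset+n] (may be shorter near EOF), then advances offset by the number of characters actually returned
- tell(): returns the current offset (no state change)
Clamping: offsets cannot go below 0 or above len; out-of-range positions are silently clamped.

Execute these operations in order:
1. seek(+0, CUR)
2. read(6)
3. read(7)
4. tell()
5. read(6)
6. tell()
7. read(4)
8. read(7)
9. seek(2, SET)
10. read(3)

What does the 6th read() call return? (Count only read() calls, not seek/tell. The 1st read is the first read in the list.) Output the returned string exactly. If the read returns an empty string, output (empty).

Answer: QSJ

Derivation:
After 1 (seek(+0, CUR)): offset=0
After 2 (read(6)): returned 'OTQSJQ', offset=6
After 3 (read(7)): returned 'DLW31LB', offset=13
After 4 (tell()): offset=13
After 5 (read(6)): returned 'YYV', offset=16
After 6 (tell()): offset=16
After 7 (read(4)): returned '', offset=16
After 8 (read(7)): returned '', offset=16
After 9 (seek(2, SET)): offset=2
After 10 (read(3)): returned 'QSJ', offset=5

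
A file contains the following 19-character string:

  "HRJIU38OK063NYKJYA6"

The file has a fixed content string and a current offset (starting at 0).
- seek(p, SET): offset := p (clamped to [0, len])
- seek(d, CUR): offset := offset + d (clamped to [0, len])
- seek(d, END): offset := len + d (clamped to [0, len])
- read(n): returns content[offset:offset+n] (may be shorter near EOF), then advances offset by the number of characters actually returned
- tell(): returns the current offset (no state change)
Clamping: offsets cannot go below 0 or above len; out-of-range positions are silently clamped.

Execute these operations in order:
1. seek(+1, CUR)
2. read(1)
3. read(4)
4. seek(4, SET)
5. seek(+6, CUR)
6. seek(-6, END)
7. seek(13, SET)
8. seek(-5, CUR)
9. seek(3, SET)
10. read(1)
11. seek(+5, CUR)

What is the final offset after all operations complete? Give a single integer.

Answer: 9

Derivation:
After 1 (seek(+1, CUR)): offset=1
After 2 (read(1)): returned 'R', offset=2
After 3 (read(4)): returned 'JIU3', offset=6
After 4 (seek(4, SET)): offset=4
After 5 (seek(+6, CUR)): offset=10
After 6 (seek(-6, END)): offset=13
After 7 (seek(13, SET)): offset=13
After 8 (seek(-5, CUR)): offset=8
After 9 (seek(3, SET)): offset=3
After 10 (read(1)): returned 'I', offset=4
After 11 (seek(+5, CUR)): offset=9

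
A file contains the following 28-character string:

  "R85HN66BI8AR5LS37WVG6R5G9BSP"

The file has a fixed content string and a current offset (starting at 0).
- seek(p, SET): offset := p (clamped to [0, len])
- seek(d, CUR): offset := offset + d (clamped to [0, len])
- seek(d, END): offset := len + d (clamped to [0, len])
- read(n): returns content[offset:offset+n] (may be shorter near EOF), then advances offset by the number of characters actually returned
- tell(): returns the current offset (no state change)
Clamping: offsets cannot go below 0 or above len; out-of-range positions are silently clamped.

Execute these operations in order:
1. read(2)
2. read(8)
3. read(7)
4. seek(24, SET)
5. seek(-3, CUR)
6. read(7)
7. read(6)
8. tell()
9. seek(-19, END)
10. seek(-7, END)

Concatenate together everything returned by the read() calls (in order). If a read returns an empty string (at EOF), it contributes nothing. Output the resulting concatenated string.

After 1 (read(2)): returned 'R8', offset=2
After 2 (read(8)): returned '5HN66BI8', offset=10
After 3 (read(7)): returned 'AR5LS37', offset=17
After 4 (seek(24, SET)): offset=24
After 5 (seek(-3, CUR)): offset=21
After 6 (read(7)): returned 'R5G9BSP', offset=28
After 7 (read(6)): returned '', offset=28
After 8 (tell()): offset=28
After 9 (seek(-19, END)): offset=9
After 10 (seek(-7, END)): offset=21

Answer: R85HN66BI8AR5LS37R5G9BSP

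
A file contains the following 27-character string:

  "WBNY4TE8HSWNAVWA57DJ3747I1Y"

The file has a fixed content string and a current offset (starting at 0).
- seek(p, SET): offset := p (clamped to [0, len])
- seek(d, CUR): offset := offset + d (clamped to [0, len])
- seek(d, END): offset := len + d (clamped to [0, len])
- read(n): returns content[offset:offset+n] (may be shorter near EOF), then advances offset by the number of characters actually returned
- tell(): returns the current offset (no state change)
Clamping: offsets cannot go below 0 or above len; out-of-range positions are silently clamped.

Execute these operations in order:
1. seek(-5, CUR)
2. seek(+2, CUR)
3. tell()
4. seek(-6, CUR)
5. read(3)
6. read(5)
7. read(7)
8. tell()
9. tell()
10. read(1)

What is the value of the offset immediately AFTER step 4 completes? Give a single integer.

Answer: 0

Derivation:
After 1 (seek(-5, CUR)): offset=0
After 2 (seek(+2, CUR)): offset=2
After 3 (tell()): offset=2
After 4 (seek(-6, CUR)): offset=0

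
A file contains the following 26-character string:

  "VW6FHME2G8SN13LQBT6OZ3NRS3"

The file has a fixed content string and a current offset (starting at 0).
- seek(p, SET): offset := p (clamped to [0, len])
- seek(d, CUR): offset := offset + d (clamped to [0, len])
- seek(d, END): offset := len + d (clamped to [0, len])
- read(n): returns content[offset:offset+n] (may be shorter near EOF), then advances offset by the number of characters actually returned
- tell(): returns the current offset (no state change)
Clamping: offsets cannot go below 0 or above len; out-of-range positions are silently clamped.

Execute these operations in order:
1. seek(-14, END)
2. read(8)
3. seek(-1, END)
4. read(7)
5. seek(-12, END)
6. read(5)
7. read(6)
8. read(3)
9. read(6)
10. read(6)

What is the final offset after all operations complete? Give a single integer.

After 1 (seek(-14, END)): offset=12
After 2 (read(8)): returned '13LQBT6O', offset=20
After 3 (seek(-1, END)): offset=25
After 4 (read(7)): returned '3', offset=26
After 5 (seek(-12, END)): offset=14
After 6 (read(5)): returned 'LQBT6', offset=19
After 7 (read(6)): returned 'OZ3NRS', offset=25
After 8 (read(3)): returned '3', offset=26
After 9 (read(6)): returned '', offset=26
After 10 (read(6)): returned '', offset=26

Answer: 26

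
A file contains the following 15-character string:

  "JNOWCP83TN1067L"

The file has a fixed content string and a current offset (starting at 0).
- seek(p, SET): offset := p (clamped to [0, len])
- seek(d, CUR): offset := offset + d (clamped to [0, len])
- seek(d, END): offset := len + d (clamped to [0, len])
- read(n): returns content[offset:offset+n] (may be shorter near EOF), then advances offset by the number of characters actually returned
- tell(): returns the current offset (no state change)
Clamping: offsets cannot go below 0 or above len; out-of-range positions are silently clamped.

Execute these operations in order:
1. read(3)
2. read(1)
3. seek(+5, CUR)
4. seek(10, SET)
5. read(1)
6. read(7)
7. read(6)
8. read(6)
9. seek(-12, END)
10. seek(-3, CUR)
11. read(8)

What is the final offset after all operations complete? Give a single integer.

Answer: 8

Derivation:
After 1 (read(3)): returned 'JNO', offset=3
After 2 (read(1)): returned 'W', offset=4
After 3 (seek(+5, CUR)): offset=9
After 4 (seek(10, SET)): offset=10
After 5 (read(1)): returned '1', offset=11
After 6 (read(7)): returned '067L', offset=15
After 7 (read(6)): returned '', offset=15
After 8 (read(6)): returned '', offset=15
After 9 (seek(-12, END)): offset=3
After 10 (seek(-3, CUR)): offset=0
After 11 (read(8)): returned 'JNOWCP83', offset=8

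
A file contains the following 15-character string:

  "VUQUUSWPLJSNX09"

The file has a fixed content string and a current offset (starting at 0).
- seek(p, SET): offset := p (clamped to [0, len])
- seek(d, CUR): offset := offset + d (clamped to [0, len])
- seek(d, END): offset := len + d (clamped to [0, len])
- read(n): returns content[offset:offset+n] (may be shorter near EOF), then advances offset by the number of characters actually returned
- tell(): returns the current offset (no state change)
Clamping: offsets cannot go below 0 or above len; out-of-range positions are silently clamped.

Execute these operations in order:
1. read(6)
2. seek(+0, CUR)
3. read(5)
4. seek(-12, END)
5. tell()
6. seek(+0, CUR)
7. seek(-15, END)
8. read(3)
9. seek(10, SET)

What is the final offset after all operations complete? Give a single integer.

After 1 (read(6)): returned 'VUQUUS', offset=6
After 2 (seek(+0, CUR)): offset=6
After 3 (read(5)): returned 'WPLJS', offset=11
After 4 (seek(-12, END)): offset=3
After 5 (tell()): offset=3
After 6 (seek(+0, CUR)): offset=3
After 7 (seek(-15, END)): offset=0
After 8 (read(3)): returned 'VUQ', offset=3
After 9 (seek(10, SET)): offset=10

Answer: 10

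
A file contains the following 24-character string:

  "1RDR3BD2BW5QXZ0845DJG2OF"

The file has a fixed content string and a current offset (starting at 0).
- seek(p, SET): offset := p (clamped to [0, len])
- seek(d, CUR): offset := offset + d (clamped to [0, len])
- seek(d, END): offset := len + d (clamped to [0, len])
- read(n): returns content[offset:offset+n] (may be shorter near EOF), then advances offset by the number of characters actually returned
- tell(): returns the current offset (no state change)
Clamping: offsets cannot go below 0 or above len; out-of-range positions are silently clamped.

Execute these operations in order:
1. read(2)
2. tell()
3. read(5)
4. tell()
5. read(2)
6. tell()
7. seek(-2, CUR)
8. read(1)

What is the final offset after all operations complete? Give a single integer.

Answer: 8

Derivation:
After 1 (read(2)): returned '1R', offset=2
After 2 (tell()): offset=2
After 3 (read(5)): returned 'DR3BD', offset=7
After 4 (tell()): offset=7
After 5 (read(2)): returned '2B', offset=9
After 6 (tell()): offset=9
After 7 (seek(-2, CUR)): offset=7
After 8 (read(1)): returned '2', offset=8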